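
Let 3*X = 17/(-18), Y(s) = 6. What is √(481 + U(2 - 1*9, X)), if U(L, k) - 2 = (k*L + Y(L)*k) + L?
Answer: 17*√534/18 ≈ 21.825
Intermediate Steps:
X = -17/54 (X = (17/(-18))/3 = (17*(-1/18))/3 = (⅓)*(-17/18) = -17/54 ≈ -0.31481)
U(L, k) = 2 + L + 6*k + L*k (U(L, k) = 2 + ((k*L + 6*k) + L) = 2 + ((L*k + 6*k) + L) = 2 + ((6*k + L*k) + L) = 2 + (L + 6*k + L*k) = 2 + L + 6*k + L*k)
√(481 + U(2 - 1*9, X)) = √(481 + (2 + (2 - 1*9) + 6*(-17/54) + (2 - 1*9)*(-17/54))) = √(481 + (2 + (2 - 9) - 17/9 + (2 - 9)*(-17/54))) = √(481 + (2 - 7 - 17/9 - 7*(-17/54))) = √(481 + (2 - 7 - 17/9 + 119/54)) = √(481 - 253/54) = √(25721/54) = 17*√534/18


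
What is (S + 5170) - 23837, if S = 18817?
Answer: 150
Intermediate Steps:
(S + 5170) - 23837 = (18817 + 5170) - 23837 = 23987 - 23837 = 150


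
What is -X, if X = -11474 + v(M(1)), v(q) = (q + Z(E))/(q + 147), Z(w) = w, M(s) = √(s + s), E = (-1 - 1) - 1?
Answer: 247919161/21607 - 150*√2/21607 ≈ 11474.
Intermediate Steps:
E = -3 (E = -2 - 1 = -3)
M(s) = √2*√s (M(s) = √(2*s) = √2*√s)
v(q) = (-3 + q)/(147 + q) (v(q) = (q - 3)/(q + 147) = (-3 + q)/(147 + q))
X = -11474 + (-3 + √2)/(147 + √2) (X = -11474 + (-3 + √2*√1)/(147 + √2*√1) = -11474 + (-3 + √2*1)/(147 + √2*1) = -11474 + (-3 + √2)/(147 + √2) ≈ -11474.)
-X = -(-247919161/21607 + 150*√2/21607) = 247919161/21607 - 150*√2/21607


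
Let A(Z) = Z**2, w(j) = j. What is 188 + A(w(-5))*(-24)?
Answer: -412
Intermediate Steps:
188 + A(w(-5))*(-24) = 188 + (-5)**2*(-24) = 188 + 25*(-24) = 188 - 600 = -412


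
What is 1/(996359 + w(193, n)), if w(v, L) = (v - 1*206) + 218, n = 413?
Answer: 1/996564 ≈ 1.0034e-6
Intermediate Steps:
w(v, L) = 12 + v (w(v, L) = (v - 206) + 218 = (-206 + v) + 218 = 12 + v)
1/(996359 + w(193, n)) = 1/(996359 + (12 + 193)) = 1/(996359 + 205) = 1/996564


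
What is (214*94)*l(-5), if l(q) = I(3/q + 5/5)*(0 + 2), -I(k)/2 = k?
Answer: -160928/5 ≈ -32186.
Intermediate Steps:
I(k) = -2*k
l(q) = -4 - 12/q (l(q) = (-2*(3/q + 5/5))*(0 + 2) = -2*(3/q + 5*(1/5))*2 = -2*(3/q + 1)*2 = -2*(1 + 3/q)*2 = (-2 - 6/q)*2 = -4 - 12/q)
(214*94)*l(-5) = (214*94)*(-4 - 12/(-5)) = 20116*(-4 - 12*(-1/5)) = 20116*(-4 + 12/5) = 20116*(-8/5) = -160928/5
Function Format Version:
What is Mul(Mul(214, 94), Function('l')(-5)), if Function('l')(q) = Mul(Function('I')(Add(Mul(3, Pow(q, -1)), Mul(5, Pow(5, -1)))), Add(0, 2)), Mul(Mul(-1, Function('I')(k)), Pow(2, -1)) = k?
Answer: Rational(-160928, 5) ≈ -32186.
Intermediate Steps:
Function('I')(k) = Mul(-2, k)
Function('l')(q) = Add(-4, Mul(-12, Pow(q, -1))) (Function('l')(q) = Mul(Mul(-2, Add(Mul(3, Pow(q, -1)), Mul(5, Pow(5, -1)))), Add(0, 2)) = Mul(Mul(-2, Add(Mul(3, Pow(q, -1)), Mul(5, Rational(1, 5)))), 2) = Mul(Mul(-2, Add(Mul(3, Pow(q, -1)), 1)), 2) = Mul(Mul(-2, Add(1, Mul(3, Pow(q, -1)))), 2) = Mul(Add(-2, Mul(-6, Pow(q, -1))), 2) = Add(-4, Mul(-12, Pow(q, -1))))
Mul(Mul(214, 94), Function('l')(-5)) = Mul(Mul(214, 94), Add(-4, Mul(-12, Pow(-5, -1)))) = Mul(20116, Add(-4, Mul(-12, Rational(-1, 5)))) = Mul(20116, Add(-4, Rational(12, 5))) = Mul(20116, Rational(-8, 5)) = Rational(-160928, 5)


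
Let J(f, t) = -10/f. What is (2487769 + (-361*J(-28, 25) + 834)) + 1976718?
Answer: 62512689/14 ≈ 4.4652e+6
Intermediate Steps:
(2487769 + (-361*J(-28, 25) + 834)) + 1976718 = (2487769 + (-(-3610)/(-28) + 834)) + 1976718 = (2487769 + (-(-3610)*(-1)/28 + 834)) + 1976718 = (2487769 + (-361*5/14 + 834)) + 1976718 = (2487769 + (-1805/14 + 834)) + 1976718 = (2487769 + 9871/14) + 1976718 = 34838637/14 + 1976718 = 62512689/14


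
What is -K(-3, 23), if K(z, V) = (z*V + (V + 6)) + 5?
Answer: 35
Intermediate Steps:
K(z, V) = 11 + V + V*z (K(z, V) = (V*z + (6 + V)) + 5 = (6 + V + V*z) + 5 = 11 + V + V*z)
-K(-3, 23) = -(11 + 23 + 23*(-3)) = -(11 + 23 - 69) = -1*(-35) = 35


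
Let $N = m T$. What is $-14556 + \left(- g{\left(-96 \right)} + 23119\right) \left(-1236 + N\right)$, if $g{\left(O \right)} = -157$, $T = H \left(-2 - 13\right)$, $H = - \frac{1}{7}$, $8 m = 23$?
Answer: $- \frac{400964133}{14} \approx -2.864 \cdot 10^{7}$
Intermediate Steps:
$m = \frac{23}{8}$ ($m = \frac{1}{8} \cdot 23 = \frac{23}{8} \approx 2.875$)
$H = - \frac{1}{7}$ ($H = \left(-1\right) \frac{1}{7} = - \frac{1}{7} \approx -0.14286$)
$T = \frac{15}{7}$ ($T = - \frac{-2 - 13}{7} = \left(- \frac{1}{7}\right) \left(-15\right) = \frac{15}{7} \approx 2.1429$)
$N = \frac{345}{56}$ ($N = \frac{23}{8} \cdot \frac{15}{7} = \frac{345}{56} \approx 6.1607$)
$-14556 + \left(- g{\left(-96 \right)} + 23119\right) \left(-1236 + N\right) = -14556 + \left(\left(-1\right) \left(-157\right) + 23119\right) \left(-1236 + \frac{345}{56}\right) = -14556 + \left(157 + 23119\right) \left(- \frac{68871}{56}\right) = -14556 + 23276 \left(- \frac{68871}{56}\right) = -14556 - \frac{400760349}{14} = - \frac{400964133}{14}$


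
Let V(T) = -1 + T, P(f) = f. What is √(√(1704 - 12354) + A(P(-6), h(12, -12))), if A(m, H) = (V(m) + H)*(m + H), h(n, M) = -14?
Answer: √(420 + 5*I*√426) ≈ 20.646 + 2.4993*I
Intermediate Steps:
A(m, H) = (H + m)*(-1 + H + m) (A(m, H) = ((-1 + m) + H)*(m + H) = (-1 + H + m)*(H + m) = (H + m)*(-1 + H + m))
√(√(1704 - 12354) + A(P(-6), h(12, -12))) = √(√(1704 - 12354) + ((-14)² + (-6)² - 1*(-14) - 1*(-6) + 2*(-14)*(-6))) = √(√(-10650) + (196 + 36 + 14 + 6 + 168)) = √(5*I*√426 + 420) = √(420 + 5*I*√426)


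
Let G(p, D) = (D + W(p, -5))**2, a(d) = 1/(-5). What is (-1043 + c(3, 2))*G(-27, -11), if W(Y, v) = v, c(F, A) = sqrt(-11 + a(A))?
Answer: -267008 + 512*I*sqrt(70)/5 ≈ -2.6701e+5 + 856.74*I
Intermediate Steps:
a(d) = -1/5 (a(d) = 1*(-1/5) = -1/5)
c(F, A) = 2*I*sqrt(70)/5 (c(F, A) = sqrt(-11 - 1/5) = sqrt(-56/5) = 2*I*sqrt(70)/5)
G(p, D) = (-5 + D)**2 (G(p, D) = (D - 5)**2 = (-5 + D)**2)
(-1043 + c(3, 2))*G(-27, -11) = (-1043 + 2*I*sqrt(70)/5)*(-5 - 11)**2 = (-1043 + 2*I*sqrt(70)/5)*(-16)**2 = (-1043 + 2*I*sqrt(70)/5)*256 = -267008 + 512*I*sqrt(70)/5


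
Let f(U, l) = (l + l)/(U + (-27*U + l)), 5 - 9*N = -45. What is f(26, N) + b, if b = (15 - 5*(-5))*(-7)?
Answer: -844810/3017 ≈ -280.02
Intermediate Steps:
N = 50/9 (N = 5/9 - ⅑*(-45) = 5/9 + 5 = 50/9 ≈ 5.5556)
f(U, l) = 2*l/(l - 26*U) (f(U, l) = (2*l)/(U + (l - 27*U)) = (2*l)/(l - 26*U) = 2*l/(l - 26*U))
b = -280 (b = (15 + 25)*(-7) = 40*(-7) = -280)
f(26, N) + b = 2*(50/9)/(50/9 - 26*26) - 280 = 2*(50/9)/(50/9 - 676) - 280 = 2*(50/9)/(-6034/9) - 280 = 2*(50/9)*(-9/6034) - 280 = -50/3017 - 280 = -844810/3017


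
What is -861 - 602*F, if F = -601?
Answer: 360941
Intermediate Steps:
-861 - 602*F = -861 - 602*(-601) = -861 + 361802 = 360941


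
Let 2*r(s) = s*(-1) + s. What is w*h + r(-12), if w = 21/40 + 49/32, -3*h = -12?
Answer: 329/40 ≈ 8.2250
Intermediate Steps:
h = 4 (h = -⅓*(-12) = 4)
r(s) = 0 (r(s) = (s*(-1) + s)/2 = (-s + s)/2 = (½)*0 = 0)
w = 329/160 (w = 21*(1/40) + 49*(1/32) = 21/40 + 49/32 = 329/160 ≈ 2.0563)
w*h + r(-12) = (329/160)*4 + 0 = 329/40 + 0 = 329/40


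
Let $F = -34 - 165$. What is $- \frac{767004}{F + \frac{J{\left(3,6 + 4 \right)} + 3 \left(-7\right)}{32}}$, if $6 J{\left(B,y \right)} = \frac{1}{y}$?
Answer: $\frac{1472647680}{383339} \approx 3841.6$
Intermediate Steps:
$J{\left(B,y \right)} = \frac{1}{6 y}$
$F = -199$ ($F = -34 - 165 = -199$)
$- \frac{767004}{F + \frac{J{\left(3,6 + 4 \right)} + 3 \left(-7\right)}{32}} = - \frac{767004}{-199 + \frac{\frac{1}{6 \left(6 + 4\right)} + 3 \left(-7\right)}{32}} = - \frac{767004}{-199 + \left(\frac{1}{6 \cdot 10} - 21\right) \frac{1}{32}} = - \frac{767004}{-199 + \left(\frac{1}{6} \cdot \frac{1}{10} - 21\right) \frac{1}{32}} = - \frac{767004}{-199 + \left(\frac{1}{60} - 21\right) \frac{1}{32}} = - \frac{767004}{-199 - \frac{1259}{1920}} = - \frac{767004}{- \frac{383339}{1920}} = \left(-767004\right) \left(- \frac{1920}{383339}\right) = \frac{1472647680}{383339}$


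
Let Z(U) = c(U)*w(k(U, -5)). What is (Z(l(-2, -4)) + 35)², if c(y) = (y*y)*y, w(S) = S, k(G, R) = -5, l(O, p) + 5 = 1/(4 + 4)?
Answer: 98919685225/262144 ≈ 3.7735e+5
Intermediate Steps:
l(O, p) = -39/8 (l(O, p) = -5 + 1/(4 + 4) = -5 + 1/8 = -5 + ⅛ = -39/8)
c(y) = y³ (c(y) = y²*y = y³)
Z(U) = -5*U³ (Z(U) = U³*(-5) = -5*U³)
(Z(l(-2, -4)) + 35)² = (-5*(-39/8)³ + 35)² = (-5*(-59319/512) + 35)² = (296595/512 + 35)² = (314515/512)² = 98919685225/262144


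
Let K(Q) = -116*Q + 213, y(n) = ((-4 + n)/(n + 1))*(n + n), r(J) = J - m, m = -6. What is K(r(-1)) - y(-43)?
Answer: -5686/21 ≈ -270.76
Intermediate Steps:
r(J) = 6 + J (r(J) = J - 1*(-6) = J + 6 = 6 + J)
y(n) = 2*n*(-4 + n)/(1 + n) (y(n) = ((-4 + n)/(1 + n))*(2*n) = 2*n*(-4 + n)/(1 + n))
K(Q) = 213 - 116*Q
K(r(-1)) - y(-43) = (213 - 116*(6 - 1)) - 2*(-43)*(-4 - 43)/(1 - 43) = (213 - 116*5) - 2*(-43)*(-47)/(-42) = (213 - 580) - 2*(-43)*(-1)*(-47)/42 = -367 - 1*(-2021/21) = -367 + 2021/21 = -5686/21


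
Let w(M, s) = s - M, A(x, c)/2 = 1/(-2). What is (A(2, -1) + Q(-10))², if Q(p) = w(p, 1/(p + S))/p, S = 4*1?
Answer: 14161/3600 ≈ 3.9336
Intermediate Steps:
S = 4
A(x, c) = -1 (A(x, c) = 2/(-2) = 2*(-½) = -1)
Q(p) = (1/(4 + p) - p)/p (Q(p) = (1/(p + 4) - p)/p = (1/(4 + p) - p)/p)
(A(2, -1) + Q(-10))² = (-1 + (1 - 1*(-10)*(4 - 10))/((-10)*(4 - 10)))² = (-1 - ⅒*(1 - 1*(-10)*(-6))/(-6))² = (-1 - ⅒*(-⅙)*(1 - 60))² = (-1 - ⅒*(-⅙)*(-59))² = (-1 - 59/60)² = (-119/60)² = 14161/3600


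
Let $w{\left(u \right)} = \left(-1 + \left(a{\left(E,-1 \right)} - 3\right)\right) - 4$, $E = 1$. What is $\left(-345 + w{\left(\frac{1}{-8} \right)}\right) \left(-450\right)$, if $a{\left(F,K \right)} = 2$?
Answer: $157950$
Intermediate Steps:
$w{\left(u \right)} = -6$ ($w{\left(u \right)} = \left(-1 + \left(2 - 3\right)\right) - 4 = \left(-1 - 1\right) - 4 = -2 - 4 = -6$)
$\left(-345 + w{\left(\frac{1}{-8} \right)}\right) \left(-450\right) = \left(-345 - 6\right) \left(-450\right) = \left(-351\right) \left(-450\right) = 157950$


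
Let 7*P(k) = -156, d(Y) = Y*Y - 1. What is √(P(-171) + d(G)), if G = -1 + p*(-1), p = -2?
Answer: 2*I*√273/7 ≈ 4.7208*I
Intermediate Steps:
G = 1 (G = -1 - 2*(-1) = -1 + 2 = 1)
d(Y) = -1 + Y² (d(Y) = Y² - 1 = -1 + Y²)
P(k) = -156/7 (P(k) = (⅐)*(-156) = -156/7)
√(P(-171) + d(G)) = √(-156/7 + (-1 + 1²)) = √(-156/7 + (-1 + 1)) = √(-156/7 + 0) = √(-156/7) = 2*I*√273/7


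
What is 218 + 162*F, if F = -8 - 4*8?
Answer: -6262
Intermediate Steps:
F = -40 (F = -8 - 32 = -40)
218 + 162*F = 218 + 162*(-40) = 218 - 6480 = -6262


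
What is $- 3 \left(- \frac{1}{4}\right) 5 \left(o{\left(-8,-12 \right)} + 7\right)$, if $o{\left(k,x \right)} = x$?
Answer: $- \frac{75}{4} \approx -18.75$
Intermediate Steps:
$- 3 \left(- \frac{1}{4}\right) 5 \left(o{\left(-8,-12 \right)} + 7\right) = - 3 \left(- \frac{1}{4}\right) 5 \left(-12 + 7\right) = - 3 \left(\left(-1\right) \frac{1}{4}\right) 5 \left(-5\right) = \left(-3\right) \left(- \frac{1}{4}\right) 5 \left(-5\right) = \frac{3}{4} \cdot 5 \left(-5\right) = \frac{15}{4} \left(-5\right) = - \frac{75}{4}$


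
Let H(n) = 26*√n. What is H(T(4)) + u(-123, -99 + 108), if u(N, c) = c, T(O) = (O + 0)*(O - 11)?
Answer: 9 + 52*I*√7 ≈ 9.0 + 137.58*I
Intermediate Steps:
T(O) = O*(-11 + O)
H(T(4)) + u(-123, -99 + 108) = 26*√(4*(-11 + 4)) + (-99 + 108) = 26*√(4*(-7)) + 9 = 26*√(-28) + 9 = 26*(2*I*√7) + 9 = 52*I*√7 + 9 = 9 + 52*I*√7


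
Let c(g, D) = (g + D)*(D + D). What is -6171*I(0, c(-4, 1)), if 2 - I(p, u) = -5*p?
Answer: -12342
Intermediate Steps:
c(g, D) = 2*D*(D + g) (c(g, D) = (D + g)*(2*D) = 2*D*(D + g))
I(p, u) = 2 + 5*p (I(p, u) = 2 - (-5)*p = 2 + 5*p)
-6171*I(0, c(-4, 1)) = -6171*(2 + 5*0) = -6171*(2 + 0) = -6171*2 = -12342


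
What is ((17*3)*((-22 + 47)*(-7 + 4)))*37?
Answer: -141525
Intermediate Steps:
((17*3)*((-22 + 47)*(-7 + 4)))*37 = (51*(25*(-3)))*37 = (51*(-75))*37 = -3825*37 = -141525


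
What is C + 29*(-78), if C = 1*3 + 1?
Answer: -2258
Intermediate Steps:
C = 4 (C = 3 + 1 = 4)
C + 29*(-78) = 4 + 29*(-78) = 4 - 2262 = -2258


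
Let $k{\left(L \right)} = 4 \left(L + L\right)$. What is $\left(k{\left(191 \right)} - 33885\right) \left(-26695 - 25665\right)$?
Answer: $1694212520$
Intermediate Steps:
$k{\left(L \right)} = 8 L$ ($k{\left(L \right)} = 4 \cdot 2 L = 8 L$)
$\left(k{\left(191 \right)} - 33885\right) \left(-26695 - 25665\right) = \left(8 \cdot 191 - 33885\right) \left(-26695 - 25665\right) = \left(1528 - 33885\right) \left(-52360\right) = \left(-32357\right) \left(-52360\right) = 1694212520$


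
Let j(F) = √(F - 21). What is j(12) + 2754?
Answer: 2754 + 3*I ≈ 2754.0 + 3.0*I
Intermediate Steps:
j(F) = √(-21 + F)
j(12) + 2754 = √(-21 + 12) + 2754 = √(-9) + 2754 = 3*I + 2754 = 2754 + 3*I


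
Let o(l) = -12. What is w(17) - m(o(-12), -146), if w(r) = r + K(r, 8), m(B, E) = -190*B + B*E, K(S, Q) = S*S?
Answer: -3726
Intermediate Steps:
K(S, Q) = S**2
w(r) = r + r**2
w(17) - m(o(-12), -146) = 17*(1 + 17) - (-12)*(-190 - 146) = 17*18 - (-12)*(-336) = 306 - 1*4032 = 306 - 4032 = -3726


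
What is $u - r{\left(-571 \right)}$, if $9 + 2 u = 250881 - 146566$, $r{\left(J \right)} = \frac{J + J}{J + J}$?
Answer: $52152$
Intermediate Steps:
$r{\left(J \right)} = 1$ ($r{\left(J \right)} = \frac{2 J}{2 J} = 2 J \frac{1}{2 J} = 1$)
$u = 52153$ ($u = - \frac{9}{2} + \frac{250881 - 146566}{2} = - \frac{9}{2} + \frac{1}{2} \cdot 104315 = - \frac{9}{2} + \frac{104315}{2} = 52153$)
$u - r{\left(-571 \right)} = 52153 - 1 = 52152$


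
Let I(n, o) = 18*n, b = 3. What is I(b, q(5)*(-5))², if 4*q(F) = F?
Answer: 2916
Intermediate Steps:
q(F) = F/4
I(b, q(5)*(-5))² = (18*3)² = 54² = 2916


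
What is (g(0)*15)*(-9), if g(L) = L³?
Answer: 0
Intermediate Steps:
(g(0)*15)*(-9) = (0³*15)*(-9) = (0*15)*(-9) = 0*(-9) = 0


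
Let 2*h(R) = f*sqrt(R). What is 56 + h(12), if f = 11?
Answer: 56 + 11*sqrt(3) ≈ 75.053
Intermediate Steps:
h(R) = 11*sqrt(R)/2 (h(R) = (11*sqrt(R))/2 = 11*sqrt(R)/2)
56 + h(12) = 56 + 11*sqrt(12)/2 = 56 + 11*(2*sqrt(3))/2 = 56 + 11*sqrt(3)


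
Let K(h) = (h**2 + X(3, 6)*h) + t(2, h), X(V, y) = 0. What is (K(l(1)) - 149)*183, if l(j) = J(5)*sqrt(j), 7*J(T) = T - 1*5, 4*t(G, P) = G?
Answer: -54351/2 ≈ -27176.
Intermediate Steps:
t(G, P) = G/4
J(T) = -5/7 + T/7 (J(T) = (T - 1*5)/7 = (T - 5)/7 = (-5 + T)/7 = -5/7 + T/7)
l(j) = 0 (l(j) = (-5/7 + (1/7)*5)*sqrt(j) = (-5/7 + 5/7)*sqrt(j) = 0*sqrt(j) = 0)
K(h) = 1/2 + h**2 (K(h) = (h**2 + 0*h) + (1/4)*2 = (h**2 + 0) + 1/2 = h**2 + 1/2 = 1/2 + h**2)
(K(l(1)) - 149)*183 = ((1/2 + 0**2) - 149)*183 = ((1/2 + 0) - 149)*183 = (1/2 - 149)*183 = -297/2*183 = -54351/2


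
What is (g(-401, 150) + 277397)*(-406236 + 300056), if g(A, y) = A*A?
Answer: -46527863640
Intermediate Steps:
g(A, y) = A²
(g(-401, 150) + 277397)*(-406236 + 300056) = ((-401)² + 277397)*(-406236 + 300056) = (160801 + 277397)*(-106180) = 438198*(-106180) = -46527863640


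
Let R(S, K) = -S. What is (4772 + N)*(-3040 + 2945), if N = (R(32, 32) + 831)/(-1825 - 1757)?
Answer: -1623787975/3582 ≈ -4.5332e+5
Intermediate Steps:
N = -799/3582 (N = (-1*32 + 831)/(-1825 - 1757) = (-32 + 831)/(-3582) = 799*(-1/3582) = -799/3582 ≈ -0.22306)
(4772 + N)*(-3040 + 2945) = (4772 - 799/3582)*(-3040 + 2945) = (17092505/3582)*(-95) = -1623787975/3582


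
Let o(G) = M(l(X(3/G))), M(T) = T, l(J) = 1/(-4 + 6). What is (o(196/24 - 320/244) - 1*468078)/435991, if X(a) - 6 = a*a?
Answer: -936155/871982 ≈ -1.0736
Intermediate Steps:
X(a) = 6 + a² (X(a) = 6 + a*a = 6 + a²)
l(J) = ½ (l(J) = 1/2 = ½)
o(G) = ½
(o(196/24 - 320/244) - 1*468078)/435991 = (½ - 1*468078)/435991 = (½ - 468078)*(1/435991) = -936155/2*1/435991 = -936155/871982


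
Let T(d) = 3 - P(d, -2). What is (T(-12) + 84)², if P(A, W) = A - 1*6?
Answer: 11025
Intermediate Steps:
P(A, W) = -6 + A (P(A, W) = A - 6 = -6 + A)
T(d) = 9 - d (T(d) = 3 - (-6 + d) = 3 + (6 - d) = 9 - d)
(T(-12) + 84)² = ((9 - 1*(-12)) + 84)² = ((9 + 12) + 84)² = (21 + 84)² = 105² = 11025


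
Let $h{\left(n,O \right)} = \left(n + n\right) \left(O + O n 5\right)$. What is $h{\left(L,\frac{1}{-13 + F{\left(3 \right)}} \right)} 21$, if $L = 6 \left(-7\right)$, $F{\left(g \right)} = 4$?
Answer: $-40964$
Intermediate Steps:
$L = -42$
$h{\left(n,O \right)} = 2 n \left(O + 5 O n\right)$
$h{\left(L,\frac{1}{-13 + F{\left(3 \right)}} \right)} 21 = 2 \frac{1}{-13 + 4} \left(-42\right) \left(1 + 5 \left(-42\right)\right) 21 = 2 \frac{1}{-9} \left(-42\right) \left(1 - 210\right) 21 = 2 \left(- \frac{1}{9}\right) \left(-42\right) \left(-209\right) 21 = \left(- \frac{5852}{3}\right) 21 = -40964$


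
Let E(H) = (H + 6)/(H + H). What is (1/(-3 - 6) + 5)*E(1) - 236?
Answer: -1970/9 ≈ -218.89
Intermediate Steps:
E(H) = (6 + H)/(2*H) (E(H) = (6 + H)/((2*H)) = (6 + H)*(1/(2*H)) = (6 + H)/(2*H))
(1/(-3 - 6) + 5)*E(1) - 236 = (1/(-3 - 6) + 5)*((½)*(6 + 1)/1) - 236 = (1/(-9) + 5)*((½)*1*7) - 236 = (-⅑ + 5)*(7/2) - 236 = (44/9)*(7/2) - 236 = 154/9 - 236 = -1970/9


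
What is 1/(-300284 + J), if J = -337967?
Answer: -1/638251 ≈ -1.5668e-6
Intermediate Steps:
1/(-300284 + J) = 1/(-300284 - 337967) = 1/(-638251) = -1/638251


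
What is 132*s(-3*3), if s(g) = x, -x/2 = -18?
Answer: 4752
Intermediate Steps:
x = 36 (x = -2*(-18) = 36)
s(g) = 36
132*s(-3*3) = 132*36 = 4752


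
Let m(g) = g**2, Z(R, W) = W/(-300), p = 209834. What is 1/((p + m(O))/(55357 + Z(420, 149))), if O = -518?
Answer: 16606951/143447400 ≈ 0.11577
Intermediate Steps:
Z(R, W) = -W/300 (Z(R, W) = W*(-1/300) = -W/300)
1/((p + m(O))/(55357 + Z(420, 149))) = 1/((209834 + (-518)**2)/(55357 - 1/300*149)) = 1/((209834 + 268324)/(55357 - 149/300)) = 1/(478158/(16606951/300)) = 1/(478158*(300/16606951)) = 1/(143447400/16606951) = 16606951/143447400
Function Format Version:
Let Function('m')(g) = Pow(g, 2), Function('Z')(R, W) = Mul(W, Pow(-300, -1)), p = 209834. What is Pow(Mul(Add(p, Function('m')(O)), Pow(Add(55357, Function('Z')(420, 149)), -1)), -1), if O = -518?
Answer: Rational(16606951, 143447400) ≈ 0.11577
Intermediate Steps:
Function('Z')(R, W) = Mul(Rational(-1, 300), W) (Function('Z')(R, W) = Mul(W, Rational(-1, 300)) = Mul(Rational(-1, 300), W))
Pow(Mul(Add(p, Function('m')(O)), Pow(Add(55357, Function('Z')(420, 149)), -1)), -1) = Pow(Mul(Add(209834, Pow(-518, 2)), Pow(Add(55357, Mul(Rational(-1, 300), 149)), -1)), -1) = Pow(Mul(Add(209834, 268324), Pow(Add(55357, Rational(-149, 300)), -1)), -1) = Pow(Mul(478158, Pow(Rational(16606951, 300), -1)), -1) = Pow(Mul(478158, Rational(300, 16606951)), -1) = Pow(Rational(143447400, 16606951), -1) = Rational(16606951, 143447400)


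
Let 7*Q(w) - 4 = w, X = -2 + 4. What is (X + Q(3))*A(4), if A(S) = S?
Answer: 12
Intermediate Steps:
X = 2
Q(w) = 4/7 + w/7
(X + Q(3))*A(4) = (2 + (4/7 + (1/7)*3))*4 = (2 + (4/7 + 3/7))*4 = (2 + 1)*4 = 3*4 = 12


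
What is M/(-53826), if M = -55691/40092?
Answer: 55691/2157991992 ≈ 2.5807e-5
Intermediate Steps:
M = -55691/40092 (M = -55691*1/40092 = -55691/40092 ≈ -1.3891)
M/(-53826) = -55691/40092/(-53826) = -55691/40092*(-1/53826) = 55691/2157991992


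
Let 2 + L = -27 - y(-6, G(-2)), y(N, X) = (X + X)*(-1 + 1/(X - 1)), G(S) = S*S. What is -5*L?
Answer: 355/3 ≈ 118.33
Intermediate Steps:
G(S) = S**2
y(N, X) = 2*X*(-1 + 1/(-1 + X)) (y(N, X) = (2*X)*(-1 + 1/(-1 + X)) = 2*X*(-1 + 1/(-1 + X)))
L = -71/3 (L = -2 + (-27 - 2*(-2)**2*(2 - 1*(-2)**2)/(-1 + (-2)**2)) = -2 + (-27 - 2*4*(2 - 1*4)/(-1 + 4)) = -2 + (-27 - 2*4*(2 - 4)/3) = -2 + (-27 - 2*4*(-2)/3) = -2 + (-27 - 1*(-16/3)) = -2 + (-27 + 16/3) = -2 - 65/3 = -71/3 ≈ -23.667)
-5*L = -5*(-71/3) = 355/3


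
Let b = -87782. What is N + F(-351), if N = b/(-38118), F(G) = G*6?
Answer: -40094363/19059 ≈ -2103.7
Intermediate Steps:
F(G) = 6*G
N = 43891/19059 (N = -87782/(-38118) = -87782*(-1/38118) = 43891/19059 ≈ 2.3029)
N + F(-351) = 43891/19059 + 6*(-351) = 43891/19059 - 2106 = -40094363/19059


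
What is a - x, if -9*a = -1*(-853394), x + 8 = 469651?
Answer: -5080181/9 ≈ -5.6446e+5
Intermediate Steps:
x = 469643 (x = -8 + 469651 = 469643)
a = -853394/9 (a = -(-1)*(-853394)/9 = -⅑*853394 = -853394/9 ≈ -94822.)
a - x = -853394/9 - 1*469643 = -853394/9 - 469643 = -5080181/9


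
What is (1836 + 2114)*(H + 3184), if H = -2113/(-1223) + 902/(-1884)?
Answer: 7247493608575/576033 ≈ 1.2582e+7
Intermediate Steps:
H = 1438873/1152066 (H = -2113*(-1/1223) + 902*(-1/1884) = 2113/1223 - 451/942 = 1438873/1152066 ≈ 1.2490)
(1836 + 2114)*(H + 3184) = (1836 + 2114)*(1438873/1152066 + 3184) = 3950*(3669617017/1152066) = 7247493608575/576033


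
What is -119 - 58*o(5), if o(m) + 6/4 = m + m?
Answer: -612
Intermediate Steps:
o(m) = -3/2 + 2*m (o(m) = -3/2 + (m + m) = -3/2 + 2*m)
-119 - 58*o(5) = -119 - 58*(-3/2 + 2*5) = -119 - 58*(-3/2 + 10) = -119 - 58*17/2 = -119 - 493 = -612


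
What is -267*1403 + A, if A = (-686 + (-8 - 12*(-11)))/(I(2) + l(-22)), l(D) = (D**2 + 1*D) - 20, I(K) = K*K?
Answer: -83536304/223 ≈ -3.7460e+5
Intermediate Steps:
I(K) = K**2
l(D) = -20 + D + D**2 (l(D) = (D**2 + D) - 20 = (D + D**2) - 20 = -20 + D + D**2)
A = -281/223 (A = (-686 + (-8 - 12*(-11)))/(2**2 + (-20 - 22 + (-22)**2)) = (-686 + (-8 + 132))/(4 + (-20 - 22 + 484)) = (-686 + 124)/(4 + 442) = -562/446 = -562*1/446 = -281/223 ≈ -1.2601)
-267*1403 + A = -267*1403 - 281/223 = -374601 - 281/223 = -83536304/223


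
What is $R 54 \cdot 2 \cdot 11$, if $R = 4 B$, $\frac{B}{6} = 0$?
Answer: $0$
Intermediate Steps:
$B = 0$ ($B = 6 \cdot 0 = 0$)
$R = 0$ ($R = 4 \cdot 0 = 0$)
$R 54 \cdot 2 \cdot 11 = 0 \cdot 54 \cdot 2 \cdot 11 = 0 \cdot 22 = 0$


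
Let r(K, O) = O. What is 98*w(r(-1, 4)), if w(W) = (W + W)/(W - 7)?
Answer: -784/3 ≈ -261.33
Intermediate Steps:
w(W) = 2*W/(-7 + W) (w(W) = (2*W)/(-7 + W) = 2*W/(-7 + W))
98*w(r(-1, 4)) = 98*(2*4/(-7 + 4)) = 98*(2*4/(-3)) = 98*(2*4*(-1/3)) = 98*(-8/3) = -784/3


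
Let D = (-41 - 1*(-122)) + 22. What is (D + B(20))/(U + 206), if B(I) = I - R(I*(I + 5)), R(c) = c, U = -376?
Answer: 377/170 ≈ 2.2176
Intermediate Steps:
D = 103 (D = (-41 + 122) + 22 = 81 + 22 = 103)
B(I) = I - I*(5 + I) (B(I) = I - I*(I + 5) = I - I*(5 + I))
(D + B(20))/(U + 206) = (103 + 20*(-4 - 1*20))/(-376 + 206) = (103 + 20*(-4 - 20))/(-170) = (103 + 20*(-24))*(-1/170) = (103 - 480)*(-1/170) = -377*(-1/170) = 377/170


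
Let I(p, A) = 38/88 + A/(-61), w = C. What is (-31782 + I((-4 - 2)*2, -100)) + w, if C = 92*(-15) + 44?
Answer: -88883153/2684 ≈ -33116.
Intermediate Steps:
C = -1336 (C = -1380 + 44 = -1336)
w = -1336
I(p, A) = 19/44 - A/61 (I(p, A) = 38*(1/88) + A*(-1/61) = 19/44 - A/61)
(-31782 + I((-4 - 2)*2, -100)) + w = (-31782 + (19/44 - 1/61*(-100))) - 1336 = (-31782 + (19/44 + 100/61)) - 1336 = (-31782 + 5559/2684) - 1336 = -85297329/2684 - 1336 = -88883153/2684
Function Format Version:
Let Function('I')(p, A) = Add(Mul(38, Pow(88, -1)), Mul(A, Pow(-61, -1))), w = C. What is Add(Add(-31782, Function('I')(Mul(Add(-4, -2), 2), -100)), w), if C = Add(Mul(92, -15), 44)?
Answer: Rational(-88883153, 2684) ≈ -33116.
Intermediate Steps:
C = -1336 (C = Add(-1380, 44) = -1336)
w = -1336
Function('I')(p, A) = Add(Rational(19, 44), Mul(Rational(-1, 61), A)) (Function('I')(p, A) = Add(Mul(38, Rational(1, 88)), Mul(A, Rational(-1, 61))) = Add(Rational(19, 44), Mul(Rational(-1, 61), A)))
Add(Add(-31782, Function('I')(Mul(Add(-4, -2), 2), -100)), w) = Add(Add(-31782, Add(Rational(19, 44), Mul(Rational(-1, 61), -100))), -1336) = Add(Add(-31782, Add(Rational(19, 44), Rational(100, 61))), -1336) = Add(Add(-31782, Rational(5559, 2684)), -1336) = Add(Rational(-85297329, 2684), -1336) = Rational(-88883153, 2684)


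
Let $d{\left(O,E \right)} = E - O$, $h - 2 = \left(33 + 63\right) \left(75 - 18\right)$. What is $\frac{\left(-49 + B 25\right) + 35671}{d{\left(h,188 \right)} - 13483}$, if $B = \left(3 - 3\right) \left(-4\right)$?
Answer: $- \frac{35622}{18769} \approx -1.8979$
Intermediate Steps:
$h = 5474$ ($h = 2 + \left(33 + 63\right) \left(75 - 18\right) = 2 + 96 \cdot 57 = 2 + 5472 = 5474$)
$B = 0$ ($B = 0 \left(-4\right) = 0$)
$\frac{\left(-49 + B 25\right) + 35671}{d{\left(h,188 \right)} - 13483} = \frac{\left(-49 + 0 \cdot 25\right) + 35671}{\left(188 - 5474\right) - 13483} = \frac{\left(-49 + 0\right) + 35671}{\left(188 - 5474\right) - 13483} = \frac{-49 + 35671}{-5286 - 13483} = \frac{35622}{-18769} = 35622 \left(- \frac{1}{18769}\right) = - \frac{35622}{18769}$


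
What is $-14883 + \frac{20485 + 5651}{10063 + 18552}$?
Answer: $- \frac{425850909}{28615} \approx -14882.0$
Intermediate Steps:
$-14883 + \frac{20485 + 5651}{10063 + 18552} = -14883 + \frac{26136}{28615} = - \frac{425850909}{28615}$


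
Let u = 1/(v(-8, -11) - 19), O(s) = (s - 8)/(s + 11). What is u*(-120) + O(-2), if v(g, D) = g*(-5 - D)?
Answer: 410/603 ≈ 0.67993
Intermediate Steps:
O(s) = (-8 + s)/(11 + s)
u = -1/67 (u = 1/(-1*(-8)*(5 - 11) - 19) = 1/(-1*(-8)*(-6) - 19) = 1/(-48 - 19) = 1/(-67) = -1/67 ≈ -0.014925)
u*(-120) + O(-2) = -1/67*(-120) + (-8 - 2)/(11 - 2) = 120/67 - 10/9 = 410/603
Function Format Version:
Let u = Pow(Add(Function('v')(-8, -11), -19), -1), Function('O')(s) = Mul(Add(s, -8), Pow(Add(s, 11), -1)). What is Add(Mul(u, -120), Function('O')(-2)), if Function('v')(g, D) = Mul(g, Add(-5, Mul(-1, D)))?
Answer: Rational(410, 603) ≈ 0.67993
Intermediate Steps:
Function('O')(s) = Mul(Pow(Add(11, s), -1), Add(-8, s)) (Function('O')(s) = Mul(Add(-8, s), Pow(Add(11, s), -1)) = Mul(Pow(Add(11, s), -1), Add(-8, s)))
u = Rational(-1, 67) (u = Pow(Add(Mul(-1, -8, Add(5, -11)), -19), -1) = Pow(Add(Mul(-1, -8, -6), -19), -1) = Pow(Add(-48, -19), -1) = Pow(-67, -1) = Rational(-1, 67) ≈ -0.014925)
Add(Mul(u, -120), Function('O')(-2)) = Add(Mul(Rational(-1, 67), -120), Mul(Pow(Add(11, -2), -1), Add(-8, -2))) = Add(Rational(120, 67), Mul(Pow(9, -1), -10)) = Add(Rational(120, 67), Mul(Rational(1, 9), -10)) = Add(Rational(120, 67), Rational(-10, 9)) = Rational(410, 603)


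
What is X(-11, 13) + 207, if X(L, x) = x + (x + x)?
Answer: 246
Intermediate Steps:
X(L, x) = 3*x (X(L, x) = x + 2*x = 3*x)
X(-11, 13) + 207 = 3*13 + 207 = 39 + 207 = 246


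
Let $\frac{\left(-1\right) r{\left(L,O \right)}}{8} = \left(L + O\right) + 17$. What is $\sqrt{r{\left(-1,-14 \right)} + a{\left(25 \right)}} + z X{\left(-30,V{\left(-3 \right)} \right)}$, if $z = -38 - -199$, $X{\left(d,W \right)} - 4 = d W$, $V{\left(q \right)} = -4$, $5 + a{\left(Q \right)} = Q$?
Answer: $19966$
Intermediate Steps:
$a{\left(Q \right)} = -5 + Q$
$r{\left(L,O \right)} = -136 - 8 L - 8 O$ ($r{\left(L,O \right)} = - 8 \left(\left(L + O\right) + 17\right) = - 8 \left(17 + L + O\right) = -136 - 8 L - 8 O$)
$X{\left(d,W \right)} = 4 + W d$ ($X{\left(d,W \right)} = 4 + d W = 4 + W d$)
$z = 161$ ($z = -38 + 199 = 161$)
$\sqrt{r{\left(-1,-14 \right)} + a{\left(25 \right)}} + z X{\left(-30,V{\left(-3 \right)} \right)} = \sqrt{\left(-136 - -8 - -112\right) + \left(-5 + 25\right)} + 161 \left(4 - -120\right) = \sqrt{\left(-136 + 8 + 112\right) + 20} + 161 \left(4 + 120\right) = \sqrt{-16 + 20} + 161 \cdot 124 = \sqrt{4} + 19964 = 2 + 19964 = 19966$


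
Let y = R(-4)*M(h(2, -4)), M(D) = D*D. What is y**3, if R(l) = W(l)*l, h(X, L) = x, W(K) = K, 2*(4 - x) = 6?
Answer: 4096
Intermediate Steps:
x = 1 (x = 4 - 1/2*6 = 4 - 3 = 1)
h(X, L) = 1
M(D) = D**2
R(l) = l**2 (R(l) = l*l = l**2)
y = 16 (y = (-4)**2*1**2 = 16*1 = 16)
y**3 = 16**3 = 4096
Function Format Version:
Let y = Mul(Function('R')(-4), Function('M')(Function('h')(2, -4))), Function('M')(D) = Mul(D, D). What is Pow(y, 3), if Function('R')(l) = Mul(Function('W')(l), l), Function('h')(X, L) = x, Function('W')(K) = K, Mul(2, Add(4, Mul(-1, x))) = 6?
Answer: 4096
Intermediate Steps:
x = 1 (x = Add(4, Mul(Rational(-1, 2), 6)) = Add(4, -3) = 1)
Function('h')(X, L) = 1
Function('M')(D) = Pow(D, 2)
Function('R')(l) = Pow(l, 2) (Function('R')(l) = Mul(l, l) = Pow(l, 2))
y = 16 (y = Mul(Pow(-4, 2), Pow(1, 2)) = Mul(16, 1) = 16)
Pow(y, 3) = Pow(16, 3) = 4096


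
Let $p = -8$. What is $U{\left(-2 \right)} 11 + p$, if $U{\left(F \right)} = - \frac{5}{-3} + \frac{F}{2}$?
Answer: $- \frac{2}{3} \approx -0.66667$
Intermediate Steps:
$U{\left(F \right)} = \frac{5}{3} + \frac{F}{2}$ ($U{\left(F \right)} = \left(-5\right) \left(- \frac{1}{3}\right) + F \frac{1}{2} = \frac{5}{3} + \frac{F}{2}$)
$U{\left(-2 \right)} 11 + p = \left(\frac{5}{3} + \frac{1}{2} \left(-2\right)\right) 11 - 8 = \left(\frac{5}{3} - 1\right) 11 - 8 = \frac{2}{3} \cdot 11 - 8 = \frac{22}{3} - 8 = - \frac{2}{3}$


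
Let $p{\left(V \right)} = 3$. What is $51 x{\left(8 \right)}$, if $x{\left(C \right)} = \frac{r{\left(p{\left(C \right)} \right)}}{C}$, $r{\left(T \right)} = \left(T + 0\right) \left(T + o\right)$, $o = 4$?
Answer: $\frac{1071}{8} \approx 133.88$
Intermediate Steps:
$r{\left(T \right)} = T \left(4 + T\right)$ ($r{\left(T \right)} = \left(T + 0\right) \left(T + 4\right) = T \left(4 + T\right)$)
$x{\left(C \right)} = \frac{21}{C}$ ($x{\left(C \right)} = \frac{3 \left(4 + 3\right)}{C} = \frac{3 \cdot 7}{C} = \frac{21}{C}$)
$51 x{\left(8 \right)} = 51 \cdot \frac{21}{8} = \frac{1071}{8}$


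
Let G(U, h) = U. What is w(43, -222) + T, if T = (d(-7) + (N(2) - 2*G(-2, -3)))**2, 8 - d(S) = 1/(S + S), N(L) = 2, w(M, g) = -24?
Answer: 34105/196 ≈ 174.01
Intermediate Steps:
d(S) = 8 - 1/(2*S) (d(S) = 8 - 1/(S + S) = 8 - 1/(2*S))
T = 38809/196 (T = ((8 - 1/2/(-7)) + (2 - 2*(-2)))**2 = ((8 - 1/2*(-1/7)) + (2 + 4))**2 = ((8 + 1/14) + 6)**2 = (113/14 + 6)**2 = (197/14)**2 = 38809/196 ≈ 198.01)
w(43, -222) + T = -24 + 38809/196 = 34105/196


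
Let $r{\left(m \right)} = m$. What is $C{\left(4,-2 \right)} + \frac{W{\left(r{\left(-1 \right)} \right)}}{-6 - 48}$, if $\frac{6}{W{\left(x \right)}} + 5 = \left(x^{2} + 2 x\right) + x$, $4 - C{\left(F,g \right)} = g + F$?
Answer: $\frac{127}{63} \approx 2.0159$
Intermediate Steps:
$C{\left(F,g \right)} = 4 - F - g$ ($C{\left(F,g \right)} = 4 - \left(g + F\right) = 4 - \left(F + g\right) = 4 - F - g$)
$W{\left(x \right)} = \frac{6}{-5 + x^{2} + 3 x}$ ($W{\left(x \right)} = \frac{6}{-5 + \left(\left(x^{2} + 2 x\right) + x\right)} = \frac{6}{-5 + \left(x^{2} + 3 x\right)} = \frac{6}{-5 + x^{2} + 3 x}$)
$C{\left(4,-2 \right)} + \frac{W{\left(r{\left(-1 \right)} \right)}}{-6 - 48} = \left(4 - 4 - -2\right) + \frac{6 \frac{1}{-5 + \left(-1\right)^{2} + 3 \left(-1\right)}}{-6 - 48} = \left(4 - 4 + 2\right) + \frac{6 \frac{1}{-5 + 1 - 3}}{-54} = 2 - \frac{6 \frac{1}{-7}}{54} = 2 - \frac{6 \left(- \frac{1}{7}\right)}{54} = 2 - - \frac{1}{63} = 2 + \frac{1}{63} = \frac{127}{63}$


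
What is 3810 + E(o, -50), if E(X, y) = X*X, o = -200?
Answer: 43810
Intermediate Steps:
E(X, y) = X²
3810 + E(o, -50) = 3810 + (-200)² = 3810 + 40000 = 43810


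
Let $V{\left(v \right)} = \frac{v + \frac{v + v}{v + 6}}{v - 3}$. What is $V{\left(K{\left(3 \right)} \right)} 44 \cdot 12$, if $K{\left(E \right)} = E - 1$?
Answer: $-1320$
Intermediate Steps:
$K{\left(E \right)} = -1 + E$
$V{\left(v \right)} = \frac{v + \frac{2 v}{6 + v}}{-3 + v}$
$V{\left(K{\left(3 \right)} \right)} 44 \cdot 12 = \frac{\left(-1 + 3\right) \left(8 + \left(-1 + 3\right)\right)}{-18 + \left(-1 + 3\right)^{2} + 3 \left(-1 + 3\right)} 44 \cdot 12 = \frac{2 \left(8 + 2\right)}{-18 + 2^{2} + 3 \cdot 2} \cdot 44 \cdot 12 = 2 \frac{1}{-18 + 4 + 6} \cdot 10 \cdot 44 \cdot 12 = 2 \frac{1}{-8} \cdot 10 \cdot 44 \cdot 12 = 2 \left(- \frac{1}{8}\right) 10 \cdot 44 \cdot 12 = \left(- \frac{5}{2}\right) 44 \cdot 12 = \left(-110\right) 12 = -1320$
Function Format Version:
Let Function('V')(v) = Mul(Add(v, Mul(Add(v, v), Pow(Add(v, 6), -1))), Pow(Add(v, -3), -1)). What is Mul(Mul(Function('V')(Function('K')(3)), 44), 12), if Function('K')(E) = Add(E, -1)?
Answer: -1320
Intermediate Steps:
Function('K')(E) = Add(-1, E)
Function('V')(v) = Mul(Pow(Add(-3, v), -1), Add(v, Mul(2, v, Pow(Add(6, v), -1)))) (Function('V')(v) = Mul(Add(v, Mul(Mul(2, v), Pow(Add(6, v), -1))), Pow(Add(-3, v), -1)) = Mul(Add(v, Mul(2, v, Pow(Add(6, v), -1))), Pow(Add(-3, v), -1)) = Mul(Pow(Add(-3, v), -1), Add(v, Mul(2, v, Pow(Add(6, v), -1)))))
Mul(Mul(Function('V')(Function('K')(3)), 44), 12) = Mul(Mul(Mul(Add(-1, 3), Pow(Add(-18, Pow(Add(-1, 3), 2), Mul(3, Add(-1, 3))), -1), Add(8, Add(-1, 3))), 44), 12) = Mul(Mul(Mul(2, Pow(Add(-18, Pow(2, 2), Mul(3, 2)), -1), Add(8, 2)), 44), 12) = Mul(Mul(Mul(2, Pow(Add(-18, 4, 6), -1), 10), 44), 12) = Mul(Mul(Mul(2, Pow(-8, -1), 10), 44), 12) = Mul(Mul(Mul(2, Rational(-1, 8), 10), 44), 12) = Mul(Mul(Rational(-5, 2), 44), 12) = Mul(-110, 12) = -1320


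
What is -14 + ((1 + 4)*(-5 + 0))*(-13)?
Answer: 311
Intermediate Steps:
-14 + ((1 + 4)*(-5 + 0))*(-13) = -14 + (5*(-5))*(-13) = -14 - 25*(-13) = -14 + 325 = 311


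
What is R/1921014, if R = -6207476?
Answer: -3103738/960507 ≈ -3.2314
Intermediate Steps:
R/1921014 = -6207476/1921014 = -6207476*1/1921014 = -3103738/960507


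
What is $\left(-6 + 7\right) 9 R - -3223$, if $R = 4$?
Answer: $3259$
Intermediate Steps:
$\left(-6 + 7\right) 9 R - -3223 = \left(-6 + 7\right) 9 \cdot 4 - -3223 = 1 \cdot 9 \cdot 4 + 3223 = 9 \cdot 4 + 3223 = 36 + 3223 = 3259$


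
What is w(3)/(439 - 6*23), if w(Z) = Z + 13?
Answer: 16/301 ≈ 0.053156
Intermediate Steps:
w(Z) = 13 + Z
w(3)/(439 - 6*23) = (13 + 3)/(439 - 6*23) = 16/(439 - 138) = 16/301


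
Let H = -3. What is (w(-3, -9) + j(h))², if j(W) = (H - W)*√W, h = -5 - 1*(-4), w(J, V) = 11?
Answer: 117 - 44*I ≈ 117.0 - 44.0*I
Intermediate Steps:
h = -1 (h = -5 + 4 = -1)
j(W) = √W*(-3 - W) (j(W) = (-3 - W)*√W = √W*(-3 - W))
(w(-3, -9) + j(h))² = (11 + √(-1)*(-3 - 1*(-1)))² = (11 + I*(-3 + 1))² = (11 + I*(-2))² = (11 - 2*I)²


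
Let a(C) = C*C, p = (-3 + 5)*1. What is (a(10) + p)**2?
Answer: 10404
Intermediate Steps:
p = 2 (p = 2*1 = 2)
a(C) = C**2
(a(10) + p)**2 = (10**2 + 2)**2 = (100 + 2)**2 = 102**2 = 10404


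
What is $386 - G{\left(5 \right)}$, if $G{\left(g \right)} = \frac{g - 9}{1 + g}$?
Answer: $\frac{1160}{3} \approx 386.67$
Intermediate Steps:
$G{\left(g \right)} = \frac{-9 + g}{1 + g}$
$386 - G{\left(5 \right)} = 386 - \frac{-9 + 5}{1 + 5} = 386 - \frac{1}{6} \left(-4\right) = 386 - - \frac{2}{3} = 386 + \frac{2}{3} = \frac{1160}{3}$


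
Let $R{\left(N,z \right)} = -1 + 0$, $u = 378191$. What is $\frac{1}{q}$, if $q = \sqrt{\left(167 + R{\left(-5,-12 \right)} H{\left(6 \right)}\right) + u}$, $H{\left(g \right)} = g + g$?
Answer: $\frac{\sqrt{378346}}{378346} \approx 0.0016258$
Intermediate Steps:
$H{\left(g \right)} = 2 g$
$R{\left(N,z \right)} = -1$
$q = \sqrt{378346}$ ($q = \sqrt{\left(167 - 2 \cdot 6\right) + 378191} = \sqrt{\left(167 - 12\right) + 378191} = \sqrt{155 + 378191} = \sqrt{378346} \approx 615.1$)
$\frac{1}{q} = \frac{1}{\sqrt{378346}} = \frac{\sqrt{378346}}{378346}$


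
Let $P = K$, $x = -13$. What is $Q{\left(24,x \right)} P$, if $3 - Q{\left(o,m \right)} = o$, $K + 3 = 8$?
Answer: $-105$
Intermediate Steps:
$K = 5$ ($K = -3 + 8 = 5$)
$Q{\left(o,m \right)} = 3 - o$
$P = 5$
$Q{\left(24,x \right)} P = \left(3 - 24\right) 5 = \left(-21\right) 5 = -105$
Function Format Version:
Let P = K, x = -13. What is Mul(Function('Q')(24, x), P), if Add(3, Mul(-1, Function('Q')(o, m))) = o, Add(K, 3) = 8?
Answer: -105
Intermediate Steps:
K = 5 (K = Add(-3, 8) = 5)
Function('Q')(o, m) = Add(3, Mul(-1, o))
P = 5
Mul(Function('Q')(24, x), P) = Mul(Add(3, Mul(-1, 24)), 5) = Mul(Add(3, -24), 5) = Mul(-21, 5) = -105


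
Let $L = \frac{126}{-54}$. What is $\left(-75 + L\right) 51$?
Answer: $-3944$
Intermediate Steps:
$L = - \frac{7}{3}$ ($L = 126 \left(- \frac{1}{54}\right) = - \frac{7}{3} \approx -2.3333$)
$\left(-75 + L\right) 51 = \left(-75 - \frac{7}{3}\right) 51 = \left(- \frac{232}{3}\right) 51 = -3944$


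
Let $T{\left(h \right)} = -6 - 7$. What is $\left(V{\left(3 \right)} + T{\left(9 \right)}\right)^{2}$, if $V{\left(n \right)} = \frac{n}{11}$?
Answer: $\frac{19600}{121} \approx 161.98$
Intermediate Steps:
$V{\left(n \right)} = \frac{n}{11}$ ($V{\left(n \right)} = n \frac{1}{11} = \frac{n}{11}$)
$T{\left(h \right)} = -13$ ($T{\left(h \right)} = -6 - 7 = -13$)
$\left(V{\left(3 \right)} + T{\left(9 \right)}\right)^{2} = \left(\frac{1}{11} \cdot 3 - 13\right)^{2} = \left(\frac{3}{11} - 13\right)^{2} = \left(- \frac{140}{11}\right)^{2} = \frac{19600}{121}$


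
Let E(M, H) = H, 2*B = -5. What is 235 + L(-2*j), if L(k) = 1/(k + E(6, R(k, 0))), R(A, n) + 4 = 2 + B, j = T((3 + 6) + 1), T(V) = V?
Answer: 11513/49 ≈ 234.96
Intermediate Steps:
B = -5/2 (B = (½)*(-5) = -5/2 ≈ -2.5000)
j = 10 (j = (3 + 6) + 1 = 9 + 1 = 10)
R(A, n) = -9/2 (R(A, n) = -4 + (2 - 5/2) = -4 - ½ = -9/2)
L(k) = 1/(-9/2 + k) (L(k) = 1/(k - 9/2) = 1/(-9/2 + k))
235 + L(-2*j) = 235 + 2/(-9 + 2*(-2*10)) = 235 + 2/(-9 + 2*(-20)) = 235 + 2/(-9 - 40) = 235 + 2/(-49) = 235 + 2*(-1/49) = 235 - 2/49 = 11513/49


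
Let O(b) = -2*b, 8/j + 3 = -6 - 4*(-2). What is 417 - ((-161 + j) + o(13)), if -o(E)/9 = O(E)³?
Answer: -157598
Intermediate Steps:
j = -8 (j = 8/(-3 + (-6 - 4*(-2))) = 8/(-3 + (-6 + 8)) = 8/(-3 + 2) = 8/(-1) = 8*(-1) = -8)
o(E) = 72*E³ (o(E) = -9*(-8*E³) = -(-72)*E³ = 72*E³)
417 - ((-161 + j) + o(13)) = 417 - ((-161 - 8) + 72*13³) = 417 - (-169 + 72*2197) = 417 - (-169 + 158184) = 417 - 1*158015 = 417 - 158015 = -157598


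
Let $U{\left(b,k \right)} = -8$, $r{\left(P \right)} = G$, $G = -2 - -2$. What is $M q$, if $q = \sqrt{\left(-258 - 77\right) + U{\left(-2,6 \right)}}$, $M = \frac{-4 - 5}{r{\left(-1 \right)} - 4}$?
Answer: $\frac{63 i \sqrt{7}}{4} \approx 41.671 i$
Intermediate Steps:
$G = 0$ ($G = -2 + 2 = 0$)
$r{\left(P \right)} = 0$
$M = \frac{9}{4}$ ($M = \frac{-4 - 5}{0 - 4} = - \frac{9}{-4} = \left(-9\right) \left(- \frac{1}{4}\right) = \frac{9}{4} \approx 2.25$)
$q = 7 i \sqrt{7}$ ($q = \sqrt{\left(-258 - 77\right) - 8} = \sqrt{-335 - 8} = \sqrt{-343} = 7 i \sqrt{7} \approx 18.52 i$)
$M q = \frac{9 \cdot 7 i \sqrt{7}}{4} = \frac{63 i \sqrt{7}}{4}$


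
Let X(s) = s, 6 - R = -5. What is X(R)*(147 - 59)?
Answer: 968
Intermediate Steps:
R = 11 (R = 6 - 1*(-5) = 6 + 5 = 11)
X(R)*(147 - 59) = 11*(147 - 59) = 11*88 = 968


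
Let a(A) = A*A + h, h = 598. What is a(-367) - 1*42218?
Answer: 93069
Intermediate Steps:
a(A) = 598 + A² (a(A) = A*A + 598 = A² + 598 = 598 + A²)
a(-367) - 1*42218 = (598 + (-367)²) - 1*42218 = (598 + 134689) - 42218 = 135287 - 42218 = 93069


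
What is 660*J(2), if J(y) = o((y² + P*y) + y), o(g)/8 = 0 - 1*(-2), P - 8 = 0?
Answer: 10560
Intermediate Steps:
P = 8 (P = 8 + 0 = 8)
o(g) = 16 (o(g) = 8*(0 - 1*(-2)) = 8*(0 + 2) = 8*2 = 16)
J(y) = 16
660*J(2) = 660*16 = 10560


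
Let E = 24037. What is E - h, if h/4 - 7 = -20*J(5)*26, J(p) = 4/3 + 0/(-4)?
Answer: 80347/3 ≈ 26782.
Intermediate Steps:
J(p) = 4/3 (J(p) = 4*(⅓) + 0*(-¼) = 4/3 + 0 = 4/3)
h = -8236/3 (h = 28 + 4*(-20*4/3*26) = 28 + 4*(-80/3*26) = 28 + 4*(-2080/3) = 28 - 8320/3 = -8236/3 ≈ -2745.3)
E - h = 24037 - 1*(-8236/3) = 24037 + 8236/3 = 80347/3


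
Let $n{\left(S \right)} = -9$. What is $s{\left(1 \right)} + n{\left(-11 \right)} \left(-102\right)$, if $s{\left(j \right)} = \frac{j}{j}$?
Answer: $919$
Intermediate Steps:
$s{\left(j \right)} = 1$
$s{\left(1 \right)} + n{\left(-11 \right)} \left(-102\right) = 1 - -918 = 1 + 918 = 919$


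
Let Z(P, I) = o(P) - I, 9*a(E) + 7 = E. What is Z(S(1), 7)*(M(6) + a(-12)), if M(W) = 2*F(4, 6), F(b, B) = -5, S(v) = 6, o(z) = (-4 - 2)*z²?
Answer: 24307/9 ≈ 2700.8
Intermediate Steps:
a(E) = -7/9 + E/9
o(z) = -6*z²
M(W) = -10 (M(W) = 2*(-5) = -10)
Z(P, I) = -I - 6*P² (Z(P, I) = -6*P² - I = -I - 6*P²)
Z(S(1), 7)*(M(6) + a(-12)) = (-1*7 - 6*6²)*(-10 + (-7/9 + (⅑)*(-12))) = (-7 - 6*36)*(-10 + (-7/9 - 4/3)) = (-7 - 216)*(-10 - 19/9) = -223*(-109/9) = 24307/9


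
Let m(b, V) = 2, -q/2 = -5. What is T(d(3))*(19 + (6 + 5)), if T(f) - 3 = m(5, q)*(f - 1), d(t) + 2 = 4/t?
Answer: -10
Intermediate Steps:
q = 10 (q = -2*(-5) = 10)
d(t) = -2 + 4/t
T(f) = 1 + 2*f (T(f) = 3 + 2*(f - 1) = 3 + 2*(-1 + f) = 3 + (-2 + 2*f) = 1 + 2*f)
T(d(3))*(19 + (6 + 5)) = (1 + 2*(-2 + 4/3))*(19 + (6 + 5)) = (1 + 2*(-2 + 4*(1/3)))*(19 + 11) = (1 + 2*(-2 + 4/3))*30 = (1 + 2*(-2/3))*30 = (1 - 4/3)*30 = -1/3*30 = -10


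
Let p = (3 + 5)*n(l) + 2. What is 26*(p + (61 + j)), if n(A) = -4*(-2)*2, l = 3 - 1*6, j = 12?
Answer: 5278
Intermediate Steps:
l = -3 (l = 3 - 6 = -3)
n(A) = 16 (n(A) = 8*2 = 16)
p = 130 (p = (3 + 5)*16 + 2 = 8*16 + 2 = 128 + 2 = 130)
26*(p + (61 + j)) = 26*(130 + (61 + 12)) = 26*(130 + 73) = 26*203 = 5278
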